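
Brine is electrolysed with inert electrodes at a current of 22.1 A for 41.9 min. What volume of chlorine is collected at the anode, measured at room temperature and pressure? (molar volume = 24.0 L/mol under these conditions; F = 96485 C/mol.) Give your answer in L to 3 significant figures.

Q = It = 22.1 × 2514 = 55560 C
n(e⁻) = 55560 / 96485 = 0.5758 mol
2Cl⁻ → Cl₂ + 2e⁻, so n(Cl₂) = 0.5758 / 2 = 0.2879 mol
V = 0.2879 × 24.0 = 6.910 L

6.91 L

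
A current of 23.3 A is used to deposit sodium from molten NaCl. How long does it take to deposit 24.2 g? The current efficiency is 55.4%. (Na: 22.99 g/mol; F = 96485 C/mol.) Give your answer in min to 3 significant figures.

131 min

n(Na) = 24.2 / 22.99 = 1.053 mol
Na⁺ + e⁻ → Na, so n(e⁻) = 1.053 mol
Q = 1.053 × 96485 / 0.554 = 1.834×10^5 C
t = Q / I = 1.834×10^5 / 23.3 = 7871 s = 131 min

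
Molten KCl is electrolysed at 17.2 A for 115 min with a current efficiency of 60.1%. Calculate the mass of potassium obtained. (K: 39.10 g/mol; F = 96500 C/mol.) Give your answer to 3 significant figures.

Q = 17.2 × 6900 = 1.187×10^5 C
n(e⁻) = 1.187×10^5 / 96500 = 1.230 mol
K⁺ + e⁻ → K, so theoretical m(K) = 1.230 × 39.10 = 48.09 g
Actual mass = 60.1% × 48.09 = 28.9 g

28.9 g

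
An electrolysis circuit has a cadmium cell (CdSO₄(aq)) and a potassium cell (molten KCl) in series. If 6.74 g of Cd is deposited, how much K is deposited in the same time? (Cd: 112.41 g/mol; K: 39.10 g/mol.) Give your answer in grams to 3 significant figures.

4.69 g

n(Cd) = 6.74 / 112.41 = 0.05996 mol
Cd²⁺ + 2e⁻ → Cd, so n(e⁻) = 2 × 0.05996 = 0.1199 mol
The cells are in series, so the same charge (and hence the same n(e⁻) = 0.1199 mol) passes through both.
K⁺ + e⁻ → K, so n(K) = 0.1199 mol
m(K) = 0.1199 × 39.10 = 4.69 g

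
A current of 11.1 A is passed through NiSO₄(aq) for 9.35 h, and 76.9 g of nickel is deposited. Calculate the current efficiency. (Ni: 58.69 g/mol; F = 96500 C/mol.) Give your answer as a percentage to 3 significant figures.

67.7%

Q = 11.1 × 33660 = 3.736×10^5 C
n(e⁻) = 3.736×10^5 / 96500 = 3.872 mol
Ni²⁺ + 2e⁻ → Ni, so theoretical n(Ni) = 1.936 mol → 113.6 g
Efficiency = 76.9 / 113.6 = 0.6769 = 67.7%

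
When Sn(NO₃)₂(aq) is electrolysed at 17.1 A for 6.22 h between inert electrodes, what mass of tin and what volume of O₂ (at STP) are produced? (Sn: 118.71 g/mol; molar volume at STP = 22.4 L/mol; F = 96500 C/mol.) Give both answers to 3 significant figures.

236 g Sn; 22.2 L O₂

Q = 17.1 × 22392 = 3.829×10^5 C; n(e⁻) = 3.829×10^5 / 96500 = 3.968 mol
Cathode: Sn²⁺ + 2e⁻ → Sn → n(Sn) = 3.968/2 = 1.984 mol → 236 g
Anode: 2H₂O → O₂ + 4H⁺ + 4e⁻ → n(O₂) = 3.968/4 = 0.9920 mol → 22.2 L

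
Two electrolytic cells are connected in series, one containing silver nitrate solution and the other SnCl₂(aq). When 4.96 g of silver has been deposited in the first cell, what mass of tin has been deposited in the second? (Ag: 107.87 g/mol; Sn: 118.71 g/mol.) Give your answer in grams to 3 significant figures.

n(Ag) = 4.96 / 107.87 = 0.04598 mol
Ag⁺ + e⁻ → Ag, so n(e⁻) = 0.04598 mol
The cells are in series, so the same charge (and hence the same n(e⁻) = 0.04598 mol) passes through both.
Sn²⁺ + 2e⁻ → Sn, so n(Sn) = 0.04598 / 2 = 0.02299 mol
m(Sn) = 0.02299 × 118.71 = 2.73 g

2.73 g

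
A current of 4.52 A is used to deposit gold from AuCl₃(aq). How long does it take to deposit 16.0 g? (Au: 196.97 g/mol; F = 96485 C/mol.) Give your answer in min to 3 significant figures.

86.7 min

n(Au) = 16.0 / 196.97 = 0.08123 mol
Au³⁺ + 3e⁻ → Au, so n(e⁻) = 3 × 0.08123 = 0.2437 mol
Q = 0.2437 × 96485 = 23510 C
t = Q / I = 23510 / 4.52 = 5201 s = 86.7 min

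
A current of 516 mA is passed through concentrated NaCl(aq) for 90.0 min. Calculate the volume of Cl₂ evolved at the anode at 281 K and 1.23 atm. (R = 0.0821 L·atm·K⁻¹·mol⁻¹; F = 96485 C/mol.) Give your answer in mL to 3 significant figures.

Charge passed = 0.516 × 5400 = 2786 C
Moles of electrons = 2786 / 96485 = 0.02887 mol
2Cl⁻ → Cl₂ + 2e⁻, so n(Cl₂) = 0.02887 / 2 = 0.01444 mol
V = nRT/P = 0.01444 × 0.0821 × 281 / 1.23 = 0.2708 L
= 271 mL

271 mL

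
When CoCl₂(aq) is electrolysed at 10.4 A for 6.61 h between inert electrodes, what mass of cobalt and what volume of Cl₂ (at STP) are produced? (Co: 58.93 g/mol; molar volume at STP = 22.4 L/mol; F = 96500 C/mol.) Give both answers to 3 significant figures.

75.6 g Co; 28.7 L Cl₂

Q = 10.4 × 23796 = 2.475×10^5 C; n(e⁻) = 2.475×10^5 / 96500 = 2.565 mol
Cathode: Co²⁺ + 2e⁻ → Co → n(Co) = 2.565/2 = 1.283 mol → 75.6 g
Anode: 2Cl⁻ → Cl₂ + 2e⁻ → n(Cl₂) = 2.565/2 = 1.283 mol → 28.7 L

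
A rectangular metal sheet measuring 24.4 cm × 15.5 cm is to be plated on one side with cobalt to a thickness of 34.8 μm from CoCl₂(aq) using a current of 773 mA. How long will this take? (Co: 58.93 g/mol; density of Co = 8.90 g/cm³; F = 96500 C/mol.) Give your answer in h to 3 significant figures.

13.8 h

Plated area = 24.4 × 15.5 = 378.2 cm²
Volume = 378.2 × 34.8×10⁻⁴ cm = 1.316 cm³
m(Co) = 1.316 × 8.90 = 11.71 g
n(Co) = 11.71 / 58.93 = 0.1987 mol; n(e⁻) = 2 × 0.1987 = 0.3974 mol
Q = 0.3974 × 96500 = 38350 C
t = 38350 / 0.773 = 49610 s = 13.8 h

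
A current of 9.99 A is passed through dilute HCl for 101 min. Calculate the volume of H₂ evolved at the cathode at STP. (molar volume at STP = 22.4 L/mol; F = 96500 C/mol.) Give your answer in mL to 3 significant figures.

Q = It = 9.99 × 6060 = 60540 C
n(e⁻) = 60540 / 96500 = 0.6274 mol
2H⁺ + 2e⁻ → H₂, so n(H₂) = 0.6274 / 2 = 0.3137 mol
V = 0.3137 × 22.4 = 7.027 L
= 7030 mL

7030 mL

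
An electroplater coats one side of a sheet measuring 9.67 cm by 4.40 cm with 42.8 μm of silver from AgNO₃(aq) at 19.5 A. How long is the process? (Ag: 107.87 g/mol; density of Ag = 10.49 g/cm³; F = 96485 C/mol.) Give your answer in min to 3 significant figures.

1.46 min

Plated area = 9.67 × 4.40 = 42.55 cm²
Volume = 42.55 × 42.8×10⁻⁴ cm = 0.1821 cm³
m(Ag) = 0.1821 × 10.49 = 1.910 g
n(Ag) = 1.910 / 107.87 = 0.01771 mol; n(e⁻) = 0.01771 mol
Q = 0.01771 × 96485 = 1709 C
t = 1709 / 19.5 = 87.64 s = 1.46 min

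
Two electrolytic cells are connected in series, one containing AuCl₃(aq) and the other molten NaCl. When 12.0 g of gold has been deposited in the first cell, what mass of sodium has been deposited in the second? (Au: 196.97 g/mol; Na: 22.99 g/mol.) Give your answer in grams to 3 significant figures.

4.20 g

n(Au) = 12.0 / 196.97 = 0.06092 mol
Au³⁺ + 3e⁻ → Au, so n(e⁻) = 3 × 0.06092 = 0.1828 mol
Since the cells are in series, n(e⁻) in the Na cell is also 0.1828 mol.
Na⁺ + e⁻ → Na, so n(Na) = 0.1828 mol
m(Na) = 0.1828 × 22.99 = 4.20 g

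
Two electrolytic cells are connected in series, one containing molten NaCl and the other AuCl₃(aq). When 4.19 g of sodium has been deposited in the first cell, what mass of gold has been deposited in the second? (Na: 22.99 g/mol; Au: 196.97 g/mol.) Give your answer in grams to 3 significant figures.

12.0 g

n(Na) = 4.19 / 22.99 = 0.1823 mol
Na⁺ + e⁻ → Na, so n(e⁻) = 0.1823 mol
The cells are in series, so the same charge (and hence the same n(e⁻) = 0.1823 mol) passes through both.
Au³⁺ + 3e⁻ → Au, so n(Au) = 0.1823 / 3 = 0.06077 mol
m(Au) = 0.06077 × 196.97 = 12.0 g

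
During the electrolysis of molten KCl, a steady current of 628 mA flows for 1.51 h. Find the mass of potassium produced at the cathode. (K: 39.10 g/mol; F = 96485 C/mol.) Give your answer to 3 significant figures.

1.38 g

Q = It = 0.628 × 5436 = 3414 C
n(e⁻) = 3414 / 96485 = 0.03538 mol
K⁺ + e⁻ → K, so n(K) = 0.03538 mol
m = 0.03538 × 39.10 = 1.38 g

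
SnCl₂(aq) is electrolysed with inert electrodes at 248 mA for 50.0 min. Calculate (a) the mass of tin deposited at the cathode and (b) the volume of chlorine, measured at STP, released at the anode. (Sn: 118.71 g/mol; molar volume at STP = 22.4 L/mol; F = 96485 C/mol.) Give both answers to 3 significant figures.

0.458 g Sn; 0.0864 L Cl₂

Q = 0.248 × 3000 = 744.0 C; n(e⁻) = 744.0 / 96485 = 0.007711 mol
Cathode: Sn²⁺ + 2e⁻ → Sn → n(Sn) = 0.007711/2 = 0.003856 mol → 0.458 g
Anode: 2Cl⁻ → Cl₂ + 2e⁻ → n(Cl₂) = 0.007711/2 = 0.003856 mol → 0.0864 L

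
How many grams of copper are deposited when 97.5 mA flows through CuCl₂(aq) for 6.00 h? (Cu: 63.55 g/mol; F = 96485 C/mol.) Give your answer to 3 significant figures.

Charge passed = 0.0975 × 21600 = 2106 C
Moles of electrons = 2106 / 96485 = 0.02183 mol
Cu²⁺ + 2e⁻ → Cu, so n(Cu) = 0.02183 / 2 = 0.01092 mol
m = 0.01092 × 63.55 = 0.694 g

0.694 g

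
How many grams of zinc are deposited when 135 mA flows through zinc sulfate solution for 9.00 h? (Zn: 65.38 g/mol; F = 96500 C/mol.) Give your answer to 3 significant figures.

1.48 g

Charge passed = 0.135 × 32400 = 4374 C
n(e⁻) = Q/F = 4374/96500 = 0.04533 mol
Zn²⁺ + 2e⁻ → Zn, so n(Zn) = 0.04533 / 2 = 0.02267 mol
m = 0.02267 × 65.38 = 1.48 g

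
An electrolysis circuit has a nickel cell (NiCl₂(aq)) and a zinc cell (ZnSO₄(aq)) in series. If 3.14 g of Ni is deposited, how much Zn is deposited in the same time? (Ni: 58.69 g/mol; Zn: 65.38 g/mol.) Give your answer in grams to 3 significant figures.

n(Ni) = 3.14 / 58.69 = 0.05350 mol
Ni²⁺ + 2e⁻ → Ni, so n(e⁻) = 2 × 0.05350 = 0.1070 mol
In series, the same 0.1070 mol of electrons flows through the second cell.
Zn²⁺ + 2e⁻ → Zn, so n(Zn) = 0.1070 / 2 = 0.05350 mol
m(Zn) = 0.05350 × 65.38 = 3.50 g

3.50 g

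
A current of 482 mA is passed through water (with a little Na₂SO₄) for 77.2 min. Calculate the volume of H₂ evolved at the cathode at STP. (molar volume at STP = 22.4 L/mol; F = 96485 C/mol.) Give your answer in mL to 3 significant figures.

Q = It = 0.482 × 4632 = 2233 C
n(e⁻) = Q/F = 2233/96485 = 0.02314 mol
2H⁺ + 2e⁻ → H₂, so n(H₂) = 0.02314 / 2 = 0.01157 mol
V = 0.01157 × 22.4 = 0.2592 L
= 259 mL

259 mL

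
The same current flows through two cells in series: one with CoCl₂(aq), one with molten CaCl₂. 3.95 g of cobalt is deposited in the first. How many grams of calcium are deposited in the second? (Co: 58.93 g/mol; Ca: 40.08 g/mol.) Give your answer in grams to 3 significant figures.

n(Co) = 3.95 / 58.93 = 0.06703 mol
Co²⁺ + 2e⁻ → Co, so n(e⁻) = 2 × 0.06703 = 0.1341 mol
Since the cells are in series, n(e⁻) in the Ca cell is also 0.1341 mol.
Ca²⁺ + 2e⁻ → Ca, so n(Ca) = 0.1341 / 2 = 0.06705 mol
m(Ca) = 0.06705 × 40.08 = 2.69 g

2.69 g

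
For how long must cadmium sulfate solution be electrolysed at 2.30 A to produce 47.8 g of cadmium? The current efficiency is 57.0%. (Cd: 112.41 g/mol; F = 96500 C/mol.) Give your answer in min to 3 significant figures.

1040 min

n(Cd) = 47.8 / 112.41 = 0.4252 mol
Cd²⁺ + 2e⁻ → Cd, so n(e⁻) = 2 × 0.4252 = 0.8504 mol
Q = 0.8504 × 96500 / 0.570 = 1.440×10^5 C
t = Q / I = 1.440×10^5 / 2.30 = 62610 s = 1040 min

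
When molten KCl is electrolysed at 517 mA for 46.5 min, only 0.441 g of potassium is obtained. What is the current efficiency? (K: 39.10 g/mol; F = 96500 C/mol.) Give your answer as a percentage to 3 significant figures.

Q = 0.517 × 2790 = 1442 C
n(e⁻) = 1442 / 96500 = 0.01494 mol
K⁺ + e⁻ → K, so theoretical n(K) = 0.01494 mol → 0.5842 g
Efficiency = 0.441 / 0.5842 = 0.7549 = 75.5%

75.5%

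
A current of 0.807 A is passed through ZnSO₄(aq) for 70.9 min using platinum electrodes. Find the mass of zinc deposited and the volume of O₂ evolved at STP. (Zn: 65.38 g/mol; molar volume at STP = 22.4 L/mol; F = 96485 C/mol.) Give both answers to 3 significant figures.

1.16 g Zn; 0.199 L O₂

Q = 0.807 × 4254 = 3433 C; n(e⁻) = 3433 / 96485 = 0.03558 mol
Cathode: Zn²⁺ + 2e⁻ → Zn → n(Zn) = 0.03558/2 = 0.01779 mol → 1.16 g
Anode: 2H₂O → O₂ + 4H⁺ + 4e⁻ → n(O₂) = 0.03558/4 = 0.008895 mol → 0.199 L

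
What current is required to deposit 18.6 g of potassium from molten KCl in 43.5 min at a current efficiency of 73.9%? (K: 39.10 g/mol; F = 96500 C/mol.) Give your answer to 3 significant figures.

n(K) = 18.6 / 39.10 = 0.4757 mol
K⁺ + e⁻ → K, so n(e⁻) = 0.4757 mol
Q = 0.4757 × 96500 / 0.739 = 62120 C
I = Q / t = 62120 / 2610 s = 23.8 A

23.8 A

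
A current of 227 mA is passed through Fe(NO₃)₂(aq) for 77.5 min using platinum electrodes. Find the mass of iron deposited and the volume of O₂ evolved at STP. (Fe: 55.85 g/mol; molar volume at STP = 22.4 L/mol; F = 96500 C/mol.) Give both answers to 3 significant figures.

0.305 g Fe; 0.0613 L O₂

Q = 0.227 × 4650 = 1056 C; n(e⁻) = 1056 / 96500 = 0.01094 mol
Cathode: Fe²⁺ + 2e⁻ → Fe → n(Fe) = 0.01094/2 = 0.005470 mol → 0.305 g
Anode: 2H₂O → O₂ + 4H⁺ + 4e⁻ → n(O₂) = 0.01094/4 = 0.002735 mol → 0.0613 L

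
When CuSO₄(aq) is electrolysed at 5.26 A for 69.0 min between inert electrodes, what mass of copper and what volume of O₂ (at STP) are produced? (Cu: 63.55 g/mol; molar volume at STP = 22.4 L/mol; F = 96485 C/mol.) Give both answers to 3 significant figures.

7.17 g Cu; 1.26 L O₂

Q = 5.26 × 4140 = 21780 C; n(e⁻) = 21780 / 96485 = 0.2257 mol
Cathode: Cu²⁺ + 2e⁻ → Cu → n(Cu) = 0.2257/2 = 0.1129 mol → 7.17 g
Anode: 2H₂O → O₂ + 4H⁺ + 4e⁻ → n(O₂) = 0.2257/4 = 0.05643 mol → 1.26 L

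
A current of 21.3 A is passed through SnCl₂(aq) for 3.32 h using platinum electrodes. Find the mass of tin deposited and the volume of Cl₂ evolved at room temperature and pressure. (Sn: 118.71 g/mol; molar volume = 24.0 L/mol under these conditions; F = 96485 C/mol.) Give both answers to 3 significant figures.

157 g Sn; 31.7 L Cl₂

Q = 21.3 × 11952 = 2.546×10^5 C; n(e⁻) = 2.546×10^5 / 96485 = 2.639 mol
Cathode: Sn²⁺ + 2e⁻ → Sn → n(Sn) = 2.639/2 = 1.320 mol → 157 g
Anode: 2Cl⁻ → Cl₂ + 2e⁻ → n(Cl₂) = 2.639/2 = 1.320 mol → 31.7 L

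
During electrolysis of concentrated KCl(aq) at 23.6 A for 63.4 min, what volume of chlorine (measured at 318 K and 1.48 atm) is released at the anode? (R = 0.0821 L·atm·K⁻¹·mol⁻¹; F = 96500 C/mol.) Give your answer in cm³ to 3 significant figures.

Q = It = 23.6 × 3804 = 89770 C
n(e⁻) = Q/F = 89770/96500 = 0.9303 mol
2Cl⁻ → Cl₂ + 2e⁻, so n(Cl₂) = 0.9303 / 2 = 0.4652 mol
V = nRT/P = 0.4652 × 0.0821 × 318 / 1.48 = 8.206 L
= 8210 cm³

8210 cm³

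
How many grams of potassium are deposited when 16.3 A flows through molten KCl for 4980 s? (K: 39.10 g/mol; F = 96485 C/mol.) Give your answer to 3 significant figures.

32.9 g

Q = 16.3 A × 4980 s = 81170 C
Moles of electrons = 81170 / 96485 = 0.8413 mol
K⁺ + e⁻ → K, so n(K) = 0.8413 mol
m = 0.8413 × 39.10 = 32.9 g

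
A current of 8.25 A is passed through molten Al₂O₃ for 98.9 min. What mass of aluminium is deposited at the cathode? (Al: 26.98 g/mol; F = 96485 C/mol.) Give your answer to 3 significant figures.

Q = It = 8.25 × 5934 = 48960 C
Moles of electrons = 48960 / 96485 = 0.5074 mol
Al³⁺ + 3e⁻ → Al, so n(Al) = 0.5074 / 3 = 0.1691 mol
m = 0.1691 × 26.98 = 4.56 g

4.56 g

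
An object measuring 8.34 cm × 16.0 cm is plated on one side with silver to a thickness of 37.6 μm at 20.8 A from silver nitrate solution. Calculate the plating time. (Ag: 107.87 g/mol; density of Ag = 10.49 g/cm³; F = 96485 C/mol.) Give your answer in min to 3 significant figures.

3.77 min

Plated area = 8.34 × 16.0 = 133.4 cm²
Volume = 133.4 × 37.6×10⁻⁴ cm = 0.5016 cm³
m(Ag) = 0.5016 × 10.49 = 5.262 g
n(Ag) = 5.262 / 107.87 = 0.04878 mol; n(e⁻) = 0.04878 mol
Q = 0.04878 × 96485 = 4707 C
t = 4707 / 20.8 = 226.3 s = 3.77 min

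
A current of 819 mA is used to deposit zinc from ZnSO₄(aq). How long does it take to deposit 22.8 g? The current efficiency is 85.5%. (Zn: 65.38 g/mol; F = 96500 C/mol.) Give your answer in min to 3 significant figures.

1600 min

n(Zn) = 22.8 / 65.38 = 0.3487 mol
Zn²⁺ + 2e⁻ → Zn, so n(e⁻) = 2 × 0.3487 = 0.6974 mol
Q = 0.6974 × 96500 / 0.855 = 78710 C
t = Q / I = 78710 / 0.819 = 96110 s = 1600 min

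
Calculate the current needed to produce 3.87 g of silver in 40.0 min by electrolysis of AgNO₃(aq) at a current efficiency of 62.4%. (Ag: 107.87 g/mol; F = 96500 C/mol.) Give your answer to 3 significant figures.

2.31 A

n(Ag) = 3.87 / 107.87 = 0.03588 mol
Ag⁺ + e⁻ → Ag, so n(e⁻) = 0.03588 mol
Q = 0.03588 × 96500 / 0.624 = 5549 C
I = Q / t = 5549 / 2400 s = 2.31 A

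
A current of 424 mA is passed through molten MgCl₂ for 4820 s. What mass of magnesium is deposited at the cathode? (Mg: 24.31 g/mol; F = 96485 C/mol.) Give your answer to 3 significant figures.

Q = 0.424 A × 4820 s = 2044 C
n(e⁻) = 2044 / 96485 = 0.02118 mol
Mg²⁺ + 2e⁻ → Mg, so n(Mg) = 0.02118 / 2 = 0.01059 mol
m = 0.01059 × 24.31 = 0.257 g

0.257 g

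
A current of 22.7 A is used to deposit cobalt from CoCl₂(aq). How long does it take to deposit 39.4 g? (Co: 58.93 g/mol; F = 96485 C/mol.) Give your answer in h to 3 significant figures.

n(Co) = 39.4 / 58.93 = 0.6686 mol
Co²⁺ + 2e⁻ → Co, so n(e⁻) = 2 × 0.6686 = 1.337 mol
Q = 1.337 × 96485 = 1.290×10^5 C
t = Q / I = 1.290×10^5 / 22.7 = 5683 s = 1.58 h

1.58 h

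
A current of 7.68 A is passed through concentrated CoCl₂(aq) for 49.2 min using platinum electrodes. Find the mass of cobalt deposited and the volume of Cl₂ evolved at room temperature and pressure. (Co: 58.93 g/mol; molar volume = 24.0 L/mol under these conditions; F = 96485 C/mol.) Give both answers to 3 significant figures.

Q = 7.68 × 2952 = 22670 C; n(e⁻) = 22670 / 96485 = 0.2350 mol
Cathode: Co²⁺ + 2e⁻ → Co → n(Co) = 0.2350/2 = 0.1175 mol → 6.92 g
Anode: 2Cl⁻ → Cl₂ + 2e⁻ → n(Cl₂) = 0.2350/2 = 0.1175 mol → 2.82 L

6.92 g Co; 2.82 L Cl₂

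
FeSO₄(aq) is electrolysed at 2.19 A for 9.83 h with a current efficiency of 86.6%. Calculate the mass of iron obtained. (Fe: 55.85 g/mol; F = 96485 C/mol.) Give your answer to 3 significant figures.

19.4 g

Q = 2.19 × 35388 = 77500 C
n(e⁻) = 77500 / 96485 = 0.8032 mol
Fe²⁺ + 2e⁻ → Fe, so theoretical m(Fe) = 0.4016 × 55.85 = 22.43 g
Actual mass = 86.6% × 22.43 = 19.4 g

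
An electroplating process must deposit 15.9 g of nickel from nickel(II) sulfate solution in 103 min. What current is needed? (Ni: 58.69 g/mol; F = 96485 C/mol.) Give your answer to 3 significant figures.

8.46 A

n(Ni) = 15.9 / 58.69 = 0.2709 mol
Ni²⁺ + 2e⁻ → Ni, so n(e⁻) = 2 × 0.2709 = 0.5418 mol
Q = 0.5418 × 96485 = 52280 C
I = Q / t = 52280 / 6180 s = 8.46 A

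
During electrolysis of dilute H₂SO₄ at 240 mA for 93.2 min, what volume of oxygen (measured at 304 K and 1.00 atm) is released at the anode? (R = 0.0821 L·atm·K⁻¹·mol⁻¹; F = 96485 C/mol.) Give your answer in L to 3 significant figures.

Charge passed = 0.240 × 5592 = 1342 C
n(e⁻) = 1342 / 96485 = 0.01391 mol
2H₂O → O₂ + 4H⁺ + 4e⁻, so n(O₂) = 0.01391 / 4 = 0.003478 mol
V = nRT/P = 0.003478 × 0.0821 × 304 / 1.00 = 0.08681 L

0.0868 L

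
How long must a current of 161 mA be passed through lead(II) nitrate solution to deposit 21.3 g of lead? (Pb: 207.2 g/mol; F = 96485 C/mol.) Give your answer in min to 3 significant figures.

2050 min

n(Pb) = 21.3 / 207.2 = 0.1028 mol
Pb²⁺ + 2e⁻ → Pb, so n(e⁻) = 2 × 0.1028 = 0.2056 mol
Q = 0.2056 × 96485 = 19840 C
t = Q / I = 19840 / 0.161 = 1.232×10^5 s = 2050 min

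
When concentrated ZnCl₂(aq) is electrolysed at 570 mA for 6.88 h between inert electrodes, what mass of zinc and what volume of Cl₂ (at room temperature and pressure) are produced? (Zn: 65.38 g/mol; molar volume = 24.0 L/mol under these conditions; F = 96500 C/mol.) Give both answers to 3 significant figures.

Q = 0.570 × 24768 = 14120 C; n(e⁻) = 14120 / 96500 = 0.1463 mol
Cathode: Zn²⁺ + 2e⁻ → Zn → n(Zn) = 0.1463/2 = 0.07315 mol → 4.78 g
Anode: 2Cl⁻ → Cl₂ + 2e⁻ → n(Cl₂) = 0.1463/2 = 0.07315 mol → 1.76 L

4.78 g Zn; 1.76 L Cl₂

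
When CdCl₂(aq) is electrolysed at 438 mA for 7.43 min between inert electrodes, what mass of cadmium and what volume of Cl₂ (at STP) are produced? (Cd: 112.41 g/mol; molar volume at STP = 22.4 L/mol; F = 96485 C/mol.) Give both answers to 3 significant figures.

Q = 0.438 × 445.8 = 195.3 C; n(e⁻) = 195.3 / 96485 = 0.002024 mol
Cathode: Cd²⁺ + 2e⁻ → Cd → n(Cd) = 0.002024/2 = 0.001012 mol → 0.114 g
Anode: 2Cl⁻ → Cl₂ + 2e⁻ → n(Cl₂) = 0.002024/2 = 0.001012 mol → 0.0227 L

0.114 g Cd; 0.0227 L Cl₂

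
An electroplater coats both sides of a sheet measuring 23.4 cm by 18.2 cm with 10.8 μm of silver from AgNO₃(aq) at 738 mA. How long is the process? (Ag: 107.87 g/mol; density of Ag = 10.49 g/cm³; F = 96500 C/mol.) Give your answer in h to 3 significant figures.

3.25 h

Plated area = 2 × 23.4 × 18.2 = 851.8 cm²
Volume = 851.8 × 10.8×10⁻⁴ cm = 0.9199 cm³
m(Ag) = 0.9199 × 10.49 = 9.650 g
n(Ag) = 9.650 / 107.87 = 0.08946 mol; n(e⁻) = 0.08946 mol
Q = 0.08946 × 96500 = 8633 C
t = 8633 / 0.738 = 11700 s = 3.25 h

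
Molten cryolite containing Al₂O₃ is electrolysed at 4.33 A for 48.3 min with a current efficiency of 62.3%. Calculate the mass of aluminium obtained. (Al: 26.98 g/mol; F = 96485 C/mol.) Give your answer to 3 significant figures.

Q = 4.33 × 2898 = 12550 C
n(e⁻) = 12550 / 96485 = 0.1301 mol
Al³⁺ + 3e⁻ → Al, so theoretical m(Al) = 0.04337 × 26.98 = 1.170 g
Actual mass = 62.3% × 1.170 = 0.729 g

0.729 g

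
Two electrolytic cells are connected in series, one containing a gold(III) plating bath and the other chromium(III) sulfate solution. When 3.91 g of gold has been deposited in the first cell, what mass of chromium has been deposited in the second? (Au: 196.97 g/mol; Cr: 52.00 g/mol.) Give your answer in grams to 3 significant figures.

1.03 g

n(Au) = 3.91 / 196.97 = 0.01985 mol
Au³⁺ + 3e⁻ → Au, so n(e⁻) = 3 × 0.01985 = 0.05955 mol
In series, the same 0.05955 mol of electrons flows through the second cell.
Cr³⁺ + 3e⁻ → Cr, so n(Cr) = 0.05955 / 3 = 0.01985 mol
m(Cr) = 0.01985 × 52.00 = 1.03 g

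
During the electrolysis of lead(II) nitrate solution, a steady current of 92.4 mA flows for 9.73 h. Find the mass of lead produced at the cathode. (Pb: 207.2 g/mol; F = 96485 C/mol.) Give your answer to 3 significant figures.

3.48 g

Q = It = 0.0924 × 35028 = 3237 C
Moles of electrons = 3237 / 96485 = 0.03355 mol
Pb²⁺ + 2e⁻ → Pb, so n(Pb) = 0.03355 / 2 = 0.01678 mol
m = 0.01678 × 207.2 = 3.48 g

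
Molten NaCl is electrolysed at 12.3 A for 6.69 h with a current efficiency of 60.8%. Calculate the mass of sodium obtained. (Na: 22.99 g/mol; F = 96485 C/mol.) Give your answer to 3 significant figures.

Q = 12.3 × 24084 = 2.962×10^5 C
n(e⁻) = 2.962×10^5 / 96485 = 3.070 mol
Na⁺ + e⁻ → Na, so theoretical m(Na) = 3.070 × 22.99 = 70.58 g
Actual mass = 60.8% × 70.58 = 42.9 g

42.9 g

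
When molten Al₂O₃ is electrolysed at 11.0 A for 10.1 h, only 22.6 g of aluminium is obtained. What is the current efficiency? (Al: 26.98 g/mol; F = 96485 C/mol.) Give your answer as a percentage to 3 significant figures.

60.6%

Q = 11.0 × 36360 = 4.000×10^5 C
n(e⁻) = 4.000×10^5 / 96485 = 4.146 mol
Al³⁺ + 3e⁻ → Al, so theoretical n(Al) = 1.382 mol → 37.29 g
Efficiency = 22.6 / 37.29 = 0.6061 = 60.6%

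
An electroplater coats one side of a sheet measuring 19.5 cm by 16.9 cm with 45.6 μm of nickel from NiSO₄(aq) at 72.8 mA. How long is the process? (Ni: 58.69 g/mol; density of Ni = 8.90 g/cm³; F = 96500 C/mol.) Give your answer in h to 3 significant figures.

Plated area = 19.5 × 16.9 = 329.6 cm²
Volume = 329.6 × 45.6×10⁻⁴ cm = 1.503 cm³
m(Ni) = 1.503 × 8.90 = 13.38 g
n(Ni) = 13.38 / 58.69 = 0.2280 mol; n(e⁻) = 2 × 0.2280 = 0.4560 mol
Q = 0.4560 × 96500 = 44000 C
t = 44000 / 0.0728 = 6.044×10^5 s = 168 h

168 h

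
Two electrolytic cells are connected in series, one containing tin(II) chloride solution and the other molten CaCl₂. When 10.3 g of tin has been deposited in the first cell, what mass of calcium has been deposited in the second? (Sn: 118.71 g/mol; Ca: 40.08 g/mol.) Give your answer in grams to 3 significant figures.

3.48 g

n(Sn) = 10.3 / 118.71 = 0.08677 mol
Sn²⁺ + 2e⁻ → Sn, so n(e⁻) = 2 × 0.08677 = 0.1735 mol
Same current for the same time ⇒ same n(e⁻) = 0.1735 mol in both cells.
Ca²⁺ + 2e⁻ → Ca, so n(Ca) = 0.1735 / 2 = 0.08675 mol
m(Ca) = 0.08675 × 40.08 = 3.48 g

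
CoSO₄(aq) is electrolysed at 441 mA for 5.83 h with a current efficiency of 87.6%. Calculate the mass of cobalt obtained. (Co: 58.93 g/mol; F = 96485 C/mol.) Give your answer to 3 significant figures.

Q = 0.441 × 20988 = 9256 C
n(e⁻) = 9256 / 96485 = 0.09593 mol
Co²⁺ + 2e⁻ → Co, so theoretical m(Co) = 0.04797 × 58.93 = 2.827 g
Actual mass = 87.6% × 2.827 = 2.48 g

2.48 g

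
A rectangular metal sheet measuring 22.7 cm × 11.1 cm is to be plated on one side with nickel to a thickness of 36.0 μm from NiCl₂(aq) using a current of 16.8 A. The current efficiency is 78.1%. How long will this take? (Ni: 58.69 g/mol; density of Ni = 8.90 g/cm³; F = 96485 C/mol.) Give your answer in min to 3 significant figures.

33.7 min

Plated area = 22.7 × 11.1 = 252.0 cm²
Volume = 252.0 × 36.0×10⁻⁴ cm = 0.9072 cm³
m(Ni) = 0.9072 × 8.90 = 8.074 g
n(Ni) = 8.074 / 58.69 = 0.1376 mol; n(e⁻) = 2 × 0.1376 = 0.2752 mol
Q = 0.2752 × 96485 / 0.781 = 34000 C
t = 34000 / 16.8 = 2024 s = 33.7 min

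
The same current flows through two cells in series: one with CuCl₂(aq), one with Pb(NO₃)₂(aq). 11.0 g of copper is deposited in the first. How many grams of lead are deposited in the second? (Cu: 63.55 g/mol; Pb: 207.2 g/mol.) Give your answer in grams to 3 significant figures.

35.9 g

n(Cu) = 11.0 / 63.55 = 0.1731 mol
Cu²⁺ + 2e⁻ → Cu, so n(e⁻) = 2 × 0.1731 = 0.3462 mol
In series, the same 0.3462 mol of electrons flows through the second cell.
Pb²⁺ + 2e⁻ → Pb, so n(Pb) = 0.3462 / 2 = 0.1731 mol
m(Pb) = 0.1731 × 207.2 = 35.9 g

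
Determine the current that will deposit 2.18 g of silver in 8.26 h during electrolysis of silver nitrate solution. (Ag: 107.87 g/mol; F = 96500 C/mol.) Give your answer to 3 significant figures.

0.0656 A

n(Ag) = 2.18 / 107.87 = 0.02021 mol
Ag⁺ + e⁻ → Ag, so n(e⁻) = 0.02021 mol
Q = 0.02021 × 96500 = 1950 C
I = Q / t = 1950 / 29736 s = 0.0656 A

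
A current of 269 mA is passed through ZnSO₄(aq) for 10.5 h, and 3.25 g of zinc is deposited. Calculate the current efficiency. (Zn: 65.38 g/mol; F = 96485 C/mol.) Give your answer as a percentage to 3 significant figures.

Q = 0.269 × 37800 = 10170 C
n(e⁻) = 10170 / 96485 = 0.1054 mol
Zn²⁺ + 2e⁻ → Zn, so theoretical n(Zn) = 0.05270 mol → 3.446 g
Efficiency = 3.25 / 3.446 = 0.9431 = 94.3%

94.3%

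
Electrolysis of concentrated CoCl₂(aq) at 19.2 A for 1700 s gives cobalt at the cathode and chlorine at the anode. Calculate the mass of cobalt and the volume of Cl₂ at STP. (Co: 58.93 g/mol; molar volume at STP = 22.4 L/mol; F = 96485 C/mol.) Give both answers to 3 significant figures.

Q = 19.2 × 1700 = 32640 C; n(e⁻) = 32640 / 96485 = 0.3383 mol
Cathode: Co²⁺ + 2e⁻ → Co → n(Co) = 0.3383/2 = 0.1692 mol → 9.97 g
Anode: 2Cl⁻ → Cl₂ + 2e⁻ → n(Cl₂) = 0.3383/2 = 0.1692 mol → 3.79 L

9.97 g Co; 3.79 L Cl₂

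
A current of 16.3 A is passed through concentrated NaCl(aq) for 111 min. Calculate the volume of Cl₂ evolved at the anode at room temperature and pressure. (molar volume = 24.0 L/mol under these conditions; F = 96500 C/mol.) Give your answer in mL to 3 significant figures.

13500 mL

Q = It = 16.3 × 6660 = 1.086×10^5 C
Moles of electrons = 1.086×10^5 / 96500 = 1.125 mol
2Cl⁻ → Cl₂ + 2e⁻, so n(Cl₂) = 1.125 / 2 = 0.5625 mol
V = 0.5625 × 24.0 = 13.50 L
= 13500 mL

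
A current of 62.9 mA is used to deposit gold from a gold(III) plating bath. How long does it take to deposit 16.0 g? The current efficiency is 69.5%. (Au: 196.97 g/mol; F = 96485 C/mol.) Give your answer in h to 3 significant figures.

149 h

n(Au) = 16.0 / 196.97 = 0.08123 mol
Au³⁺ + 3e⁻ → Au, so n(e⁻) = 3 × 0.08123 = 0.2437 mol
Q = 0.2437 × 96485 / 0.695 = 33830 C
t = Q / I = 33830 / 0.0629 = 5.378×10^5 s = 149 h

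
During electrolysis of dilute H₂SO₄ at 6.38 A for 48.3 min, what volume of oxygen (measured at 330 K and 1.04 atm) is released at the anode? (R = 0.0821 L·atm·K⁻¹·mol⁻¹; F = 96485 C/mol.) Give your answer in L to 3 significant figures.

Q = 6.38 A × 2898 s = 18490 C
Moles of electrons = 18490 / 96485 = 0.1916 mol
2H₂O → O₂ + 4H⁺ + 4e⁻, so n(O₂) = 0.1916 / 4 = 0.04790 mol
V = nRT/P = 0.04790 × 0.0821 × 330 / 1.04 = 1.248 L

1.25 L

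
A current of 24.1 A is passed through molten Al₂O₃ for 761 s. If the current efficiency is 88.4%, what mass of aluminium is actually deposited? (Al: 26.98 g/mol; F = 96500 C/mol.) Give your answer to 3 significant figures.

1.51 g

Q = 24.1 × 761 = 18340 C
n(e⁻) = 18340 / 96500 = 0.1901 mol
Al³⁺ + 3e⁻ → Al, so theoretical m(Al) = 0.06337 × 26.98 = 1.710 g
Actual mass = 88.4% × 1.710 = 1.51 g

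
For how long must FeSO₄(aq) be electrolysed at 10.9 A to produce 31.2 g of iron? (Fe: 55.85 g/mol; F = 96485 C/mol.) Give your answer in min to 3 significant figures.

165 min

n(Fe) = 31.2 / 55.85 = 0.5586 mol
Fe²⁺ + 2e⁻ → Fe, so n(e⁻) = 2 × 0.5586 = 1.117 mol
Q = 1.117 × 96485 = 1.078×10^5 C
t = Q / I = 1.078×10^5 / 10.9 = 9890 s = 165 min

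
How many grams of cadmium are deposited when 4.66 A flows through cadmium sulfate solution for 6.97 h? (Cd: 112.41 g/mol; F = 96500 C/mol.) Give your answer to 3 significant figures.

Q = It = 4.66 × 25092 = 1.169×10^5 C
n(e⁻) = 1.169×10^5 / 96500 = 1.211 mol
Cd²⁺ + 2e⁻ → Cd, so n(Cd) = 1.211 / 2 = 0.6055 mol
m = 0.6055 × 112.41 = 68.1 g

68.1 g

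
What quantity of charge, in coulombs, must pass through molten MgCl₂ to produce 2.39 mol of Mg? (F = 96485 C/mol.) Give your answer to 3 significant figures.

Mg²⁺ + 2e⁻ → Mg, so n(e⁻) = 2 × 2.39 = 4.780 mol
Q = 4.780 × 96485 = 4.612×10^5 C

4.61×10^5 C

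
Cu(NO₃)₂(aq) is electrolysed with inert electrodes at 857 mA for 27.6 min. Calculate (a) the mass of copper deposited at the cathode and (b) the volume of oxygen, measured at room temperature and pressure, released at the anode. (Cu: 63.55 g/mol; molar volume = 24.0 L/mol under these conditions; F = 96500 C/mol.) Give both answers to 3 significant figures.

0.467 g Cu; 0.0882 L O₂

Q = 0.857 × 1656 = 1419 C; n(e⁻) = 1419 / 96500 = 0.01470 mol
Cathode: Cu²⁺ + 2e⁻ → Cu → n(Cu) = 0.01470/2 = 0.007350 mol → 0.467 g
Anode: 2H₂O → O₂ + 4H⁺ + 4e⁻ → n(O₂) = 0.01470/4 = 0.003675 mol → 0.0882 L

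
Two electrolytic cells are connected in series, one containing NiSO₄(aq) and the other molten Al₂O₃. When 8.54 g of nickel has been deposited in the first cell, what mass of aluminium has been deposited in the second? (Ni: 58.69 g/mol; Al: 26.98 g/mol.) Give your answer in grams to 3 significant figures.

2.62 g

n(Ni) = 8.54 / 58.69 = 0.1455 mol
Ni²⁺ + 2e⁻ → Ni, so n(e⁻) = 2 × 0.1455 = 0.2910 mol
Same current for the same time ⇒ same n(e⁻) = 0.2910 mol in both cells.
Al³⁺ + 3e⁻ → Al, so n(Al) = 0.2910 / 3 = 0.09700 mol
m(Al) = 0.09700 × 26.98 = 2.62 g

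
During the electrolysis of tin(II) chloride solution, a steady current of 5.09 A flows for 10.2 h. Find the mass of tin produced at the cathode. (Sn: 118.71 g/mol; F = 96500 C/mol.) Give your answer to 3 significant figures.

Charge passed = 5.09 × 36720 = 1.869×10^5 C
n(e⁻) = 1.869×10^5 / 96500 = 1.937 mol
Sn²⁺ + 2e⁻ → Sn, so n(Sn) = 1.937 / 2 = 0.9685 mol
m = 0.9685 × 118.71 = 115 g

115 g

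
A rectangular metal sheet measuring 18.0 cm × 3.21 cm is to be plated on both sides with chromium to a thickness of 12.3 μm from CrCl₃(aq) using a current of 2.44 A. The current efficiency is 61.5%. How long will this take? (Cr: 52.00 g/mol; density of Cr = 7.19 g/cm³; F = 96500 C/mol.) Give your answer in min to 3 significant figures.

Plated area = 2 × 18.0 × 3.21 = 115.6 cm²
Volume = 115.6 × 12.3×10⁻⁴ cm = 0.1422 cm³
m(Cr) = 0.1422 × 7.19 = 1.022 g
n(Cr) = 1.022 / 52.00 = 0.01965 mol; n(e⁻) = 3 × 0.01965 = 0.05895 mol
Q = 0.05895 × 96500 / 0.615 = 9250 C
t = 9250 / 2.44 = 3791 s = 63.2 min

63.2 min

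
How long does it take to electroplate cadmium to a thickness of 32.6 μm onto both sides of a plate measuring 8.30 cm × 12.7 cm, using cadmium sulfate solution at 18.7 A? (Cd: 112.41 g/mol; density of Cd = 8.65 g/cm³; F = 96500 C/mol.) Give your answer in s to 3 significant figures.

546 s

Plated area = 2 × 8.30 × 12.7 = 210.8 cm²
Volume = 210.8 × 32.6×10⁻⁴ cm = 0.6872 cm³
m(Cd) = 0.6872 × 8.65 = 5.944 g
n(Cd) = 5.944 / 112.41 = 0.05288 mol; n(e⁻) = 2 × 0.05288 = 0.1058 mol
Q = 0.1058 × 96500 = 10210 C
t = 10210 / 18.7 = 546.0 s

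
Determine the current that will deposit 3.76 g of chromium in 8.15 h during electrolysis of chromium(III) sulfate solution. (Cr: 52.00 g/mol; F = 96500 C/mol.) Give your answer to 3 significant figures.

0.713 A

n(Cr) = 3.76 / 52.00 = 0.07231 mol
Cr³⁺ + 3e⁻ → Cr, so n(e⁻) = 3 × 0.07231 = 0.2169 mol
Q = 0.2169 × 96500 = 20930 C
I = Q / t = 20930 / 29340 s = 0.713 A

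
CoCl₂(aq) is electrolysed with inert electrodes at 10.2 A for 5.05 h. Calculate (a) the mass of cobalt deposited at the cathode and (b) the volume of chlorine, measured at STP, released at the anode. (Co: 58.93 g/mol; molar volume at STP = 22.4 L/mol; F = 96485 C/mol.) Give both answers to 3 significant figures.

Q = 10.2 × 18180 = 1.854×10^5 C; n(e⁻) = 1.854×10^5 / 96485 = 1.922 mol
Cathode: Co²⁺ + 2e⁻ → Co → n(Co) = 1.922/2 = 0.9610 mol → 56.6 g
Anode: 2Cl⁻ → Cl₂ + 2e⁻ → n(Cl₂) = 1.922/2 = 0.9610 mol → 21.5 L

56.6 g Co; 21.5 L Cl₂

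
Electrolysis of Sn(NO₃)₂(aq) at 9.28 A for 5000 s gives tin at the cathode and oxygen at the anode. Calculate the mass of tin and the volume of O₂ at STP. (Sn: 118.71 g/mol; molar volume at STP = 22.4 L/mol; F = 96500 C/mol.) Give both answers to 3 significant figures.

Q = 9.28 × 5000 = 46400 C; n(e⁻) = 46400 / 96500 = 0.4808 mol
Cathode: Sn²⁺ + 2e⁻ → Sn → n(Sn) = 0.4808/2 = 0.2404 mol → 28.5 g
Anode: 2H₂O → O₂ + 4H⁺ + 4e⁻ → n(O₂) = 0.4808/4 = 0.1202 mol → 2.69 L

28.5 g Sn; 2.69 L O₂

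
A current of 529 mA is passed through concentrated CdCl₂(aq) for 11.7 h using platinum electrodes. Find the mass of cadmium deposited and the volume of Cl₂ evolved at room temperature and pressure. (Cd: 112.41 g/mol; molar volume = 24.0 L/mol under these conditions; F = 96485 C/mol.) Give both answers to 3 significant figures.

Q = 0.529 × 42120 = 22280 C; n(e⁻) = 22280 / 96485 = 0.2309 mol
Cathode: Cd²⁺ + 2e⁻ → Cd → n(Cd) = 0.2309/2 = 0.1155 mol → 13.0 g
Anode: 2Cl⁻ → Cl₂ + 2e⁻ → n(Cl₂) = 0.2309/2 = 0.1155 mol → 2.77 L

13.0 g Cd; 2.77 L Cl₂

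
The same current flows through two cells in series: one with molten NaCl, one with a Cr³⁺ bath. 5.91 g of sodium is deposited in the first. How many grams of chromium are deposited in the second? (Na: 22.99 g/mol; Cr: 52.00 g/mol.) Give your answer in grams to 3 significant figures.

n(Na) = 5.91 / 22.99 = 0.2571 mol
Na⁺ + e⁻ → Na, so n(e⁻) = 0.2571 mol
Since the cells are in series, n(e⁻) in the Cr cell is also 0.2571 mol.
Cr³⁺ + 3e⁻ → Cr, so n(Cr) = 0.2571 / 3 = 0.08570 mol
m(Cr) = 0.08570 × 52.00 = 4.46 g

4.46 g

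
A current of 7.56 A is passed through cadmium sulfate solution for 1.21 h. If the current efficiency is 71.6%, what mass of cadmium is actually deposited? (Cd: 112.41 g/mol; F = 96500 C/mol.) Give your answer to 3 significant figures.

13.7 g

Q = 7.56 × 4356 = 32930 C
n(e⁻) = 32930 / 96500 = 0.3412 mol
Cd²⁺ + 2e⁻ → Cd, so theoretical m(Cd) = 0.1706 × 112.41 = 19.18 g
Actual mass = 71.6% × 19.18 = 13.7 g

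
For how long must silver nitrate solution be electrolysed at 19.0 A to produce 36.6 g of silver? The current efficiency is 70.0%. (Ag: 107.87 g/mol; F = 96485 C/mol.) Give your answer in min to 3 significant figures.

41.0 min

n(Ag) = 36.6 / 107.87 = 0.3393 mol
Ag⁺ + e⁻ → Ag, so n(e⁻) = 0.3393 mol
Q = 0.3393 × 96485 / 0.700 = 46770 C
t = Q / I = 46770 / 19.0 = 2462 s = 41.0 min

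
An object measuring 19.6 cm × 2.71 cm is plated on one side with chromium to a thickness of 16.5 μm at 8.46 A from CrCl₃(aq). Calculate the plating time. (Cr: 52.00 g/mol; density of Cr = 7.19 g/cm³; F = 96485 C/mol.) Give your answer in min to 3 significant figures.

Plated area = 19.6 × 2.71 = 53.12 cm²
Volume = 53.12 × 16.5×10⁻⁴ cm = 0.08765 cm³
m(Cr) = 0.08765 × 7.19 = 0.6302 g
n(Cr) = 0.6302 / 52.00 = 0.01212 mol; n(e⁻) = 3 × 0.01212 = 0.03636 mol
Q = 0.03636 × 96485 = 3508 C
t = 3508 / 8.46 = 414.7 s = 6.91 min

6.91 min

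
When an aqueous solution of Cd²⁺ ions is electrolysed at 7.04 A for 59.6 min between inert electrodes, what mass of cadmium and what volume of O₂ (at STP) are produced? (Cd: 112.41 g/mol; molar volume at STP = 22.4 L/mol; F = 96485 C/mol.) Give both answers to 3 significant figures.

Q = 7.04 × 3576 = 25180 C; n(e⁻) = 25180 / 96485 = 0.2610 mol
Cathode: Cd²⁺ + 2e⁻ → Cd → n(Cd) = 0.2610/2 = 0.1305 mol → 14.7 g
Anode: 2H₂O → O₂ + 4H⁺ + 4e⁻ → n(O₂) = 0.2610/4 = 0.06525 mol → 1.46 L

14.7 g Cd; 1.46 L O₂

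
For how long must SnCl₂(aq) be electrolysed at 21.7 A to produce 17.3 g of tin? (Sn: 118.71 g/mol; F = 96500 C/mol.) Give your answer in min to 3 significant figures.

21.6 min

n(Sn) = 17.3 / 118.71 = 0.1457 mol
Sn²⁺ + 2e⁻ → Sn, so n(e⁻) = 2 × 0.1457 = 0.2914 mol
Q = 0.2914 × 96500 = 28120 C
t = Q / I = 28120 / 21.7 = 1296 s = 21.6 min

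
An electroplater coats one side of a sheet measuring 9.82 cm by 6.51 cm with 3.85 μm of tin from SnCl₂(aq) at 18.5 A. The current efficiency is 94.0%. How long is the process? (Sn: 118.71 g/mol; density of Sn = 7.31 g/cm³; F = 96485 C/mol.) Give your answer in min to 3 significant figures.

0.280 min

Plated area = 9.82 × 6.51 = 63.93 cm²
Volume = 63.93 × 3.85×10⁻⁴ cm = 0.02461 cm³
m(Sn) = 0.02461 × 7.31 = 0.1799 g
n(Sn) = 0.1799 / 118.71 = 0.001515 mol; n(e⁻) = 2 × 0.001515 = 0.003030 mol
Q = 0.003030 × 96485 / 0.940 = 311.0 C
t = 311.0 / 18.5 = 16.81 s = 0.280 min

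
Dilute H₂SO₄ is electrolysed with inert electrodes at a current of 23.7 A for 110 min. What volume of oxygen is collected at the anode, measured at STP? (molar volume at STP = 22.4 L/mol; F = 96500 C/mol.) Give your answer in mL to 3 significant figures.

Q = It = 23.7 × 6600 = 1.564×10^5 C
Moles of electrons = 1.564×10^5 / 96500 = 1.621 mol
2H₂O → O₂ + 4H⁺ + 4e⁻, so n(O₂) = 1.621 / 4 = 0.4053 mol
V = 0.4053 × 22.4 = 9.079 L
= 9080 mL

9080 mL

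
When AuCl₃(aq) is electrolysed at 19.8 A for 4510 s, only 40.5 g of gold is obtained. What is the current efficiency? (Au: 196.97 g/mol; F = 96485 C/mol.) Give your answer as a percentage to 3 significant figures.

Q = 19.8 × 4510 = 89300 C
n(e⁻) = 89300 / 96485 = 0.9255 mol
Au³⁺ + 3e⁻ → Au, so theoretical n(Au) = 0.3085 mol → 60.77 g
Efficiency = 40.5 / 60.77 = 0.6664 = 66.6%

66.6%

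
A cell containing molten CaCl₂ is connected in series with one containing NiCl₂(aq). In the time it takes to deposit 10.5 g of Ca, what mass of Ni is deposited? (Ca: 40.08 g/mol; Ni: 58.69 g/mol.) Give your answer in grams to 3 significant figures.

15.4 g

n(Ca) = 10.5 / 40.08 = 0.2620 mol
Ca²⁺ + 2e⁻ → Ca, so n(e⁻) = 2 × 0.2620 = 0.5240 mol
Since the cells are in series, n(e⁻) in the Ni cell is also 0.5240 mol.
Ni²⁺ + 2e⁻ → Ni, so n(Ni) = 0.5240 / 2 = 0.2620 mol
m(Ni) = 0.2620 × 58.69 = 15.4 g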